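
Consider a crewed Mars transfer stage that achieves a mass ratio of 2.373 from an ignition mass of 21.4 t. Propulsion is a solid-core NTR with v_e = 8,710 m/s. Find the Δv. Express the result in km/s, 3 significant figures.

Using Δv = v_e ln(m₀/m_f): Δv = v_e · ln(2.373) = 8710.0 × 0.8642 ≈ 7526.8 m/s.

Δv ≈ 7.53 km/s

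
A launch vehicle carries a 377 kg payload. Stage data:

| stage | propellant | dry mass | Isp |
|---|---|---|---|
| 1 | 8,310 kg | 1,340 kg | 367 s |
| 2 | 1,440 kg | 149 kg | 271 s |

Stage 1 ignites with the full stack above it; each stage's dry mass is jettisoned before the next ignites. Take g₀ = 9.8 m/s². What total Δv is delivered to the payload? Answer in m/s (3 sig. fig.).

Ignition mass of stage 1 = 8,310+1,340 + 1,440+149 + 377 = 11,616 kg.
Stage 1: m₀ = 11,616 kg, m_f = 11,616 − 8,310 = 3,306 kg; Δv = 367×9.8×ln(3.514) = 3596.6×1.2566 ≈ 4520 m/s.
Stage 2: m₀ = 1,966 kg, m_f = 1,966 − 1,440 = 526 kg; Δv = 271×9.8×ln(3.738) = 2655.8×1.3185 ≈ 3502 m/s.
Total Δv = 4520 + 3502 = 8022 m/s.

Δv ≈ 8020 m/s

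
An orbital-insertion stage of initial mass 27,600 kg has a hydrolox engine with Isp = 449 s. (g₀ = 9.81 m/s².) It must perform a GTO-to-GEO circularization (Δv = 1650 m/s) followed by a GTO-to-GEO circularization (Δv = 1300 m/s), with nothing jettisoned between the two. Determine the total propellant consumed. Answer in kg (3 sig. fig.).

v_e = Isp · g₀ = 449 × 9.81 = 4404.7 m/s.
After the first burn: m = 27600 × exp(−1650/4404.7) = 27600 × 0.68756 = 18,976.7 kg.
After the second burn: m = 18,976.7 × exp(−1300/4404.7) = 18,976.7 × 0.74443 = 14,126.8 kg.
Total propellant = m₀ − m_final = 27600 − 14,126.8 = 13,473.2 kg.

total propellant consumed ≈ 13500 kg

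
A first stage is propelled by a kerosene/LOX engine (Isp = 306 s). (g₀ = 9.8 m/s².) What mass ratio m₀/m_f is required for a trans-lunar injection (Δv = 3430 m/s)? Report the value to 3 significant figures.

v_e = Isp · g₀ = 306 × 9.8 = 2998.8 m/s.
Using Δv = v_e ln(m₀/m_f): m₀/m_f = exp(Δv / v_e) = exp(3430 / 2998.8) = exp(1.1438) = 3.1386.

mass ratio ≈ 3.14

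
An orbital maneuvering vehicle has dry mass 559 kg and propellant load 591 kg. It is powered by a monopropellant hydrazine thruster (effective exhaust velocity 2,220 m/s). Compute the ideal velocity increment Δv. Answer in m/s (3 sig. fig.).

Δv ≈ 1600 m/s

m₀ = m_dry + m_prop = 559 + 591 = 1,150 kg.
By the Tsiolkovsky rocket equation, Δv = v_e · ln(m₀/m_f) = 2220.0 × ln(2.057) = 2220.0 × 0.7214 ≈ 1601.4 m/s.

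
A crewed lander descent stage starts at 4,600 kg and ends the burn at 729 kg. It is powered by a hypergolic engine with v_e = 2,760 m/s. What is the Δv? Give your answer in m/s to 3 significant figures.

Rocket equation: Δv = v_e · ln(m₀/m_f) = 2760.0 × ln(6.31) = 2760.0 × 1.8421 ≈ 5084.3 m/s.

Δv ≈ 5080 m/s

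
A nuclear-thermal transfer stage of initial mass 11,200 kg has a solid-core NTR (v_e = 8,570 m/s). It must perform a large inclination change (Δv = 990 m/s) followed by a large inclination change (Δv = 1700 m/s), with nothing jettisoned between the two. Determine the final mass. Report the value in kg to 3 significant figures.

After the first burn: m = 11200 × exp(−990/8570.0) = 11200 × 0.89090 = 9,978.08 kg.
After the second burn: m = 9,978.08 × exp(−1700/8570.0) = 9,978.08 × 0.82007 = 8,182.72 kg.

final mass ≈ 8180 kg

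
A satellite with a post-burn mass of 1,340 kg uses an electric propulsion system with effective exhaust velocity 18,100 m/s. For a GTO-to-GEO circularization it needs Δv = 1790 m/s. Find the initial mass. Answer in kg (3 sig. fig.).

Rocket equation: m₀/m_f = exp(Δv / v_e) = exp(1790 / 18100.0) = exp(0.0989) = 1.1040.
m₀ = m_f × 1.1040 = 1,340 × 1.1040 = 1,479.36 kg.

initial mass ≈ 1480 kg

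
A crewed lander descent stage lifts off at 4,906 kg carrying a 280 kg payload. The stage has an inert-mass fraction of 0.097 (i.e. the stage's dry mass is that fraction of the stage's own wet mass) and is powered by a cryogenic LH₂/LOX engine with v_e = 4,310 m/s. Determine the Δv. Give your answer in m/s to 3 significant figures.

Δv ≈ 8220 m/s

Stage wet mass = m₀ − payload = 4,906 − 280 = 4,626 kg.
Stage dry mass = ε × stage wet mass = 0.097 × 4,626 = 448.722 kg.
Burnout mass m_f = stage dry + payload = 448.722 + 280 = 728.722 kg.
By the Tsiolkovsky rocket equation, Δv = v_e · ln(4,906/728.722) = 4310.0 × ln(6.732) = 4310.0 × 1.9069 ≈ 8219 m/s.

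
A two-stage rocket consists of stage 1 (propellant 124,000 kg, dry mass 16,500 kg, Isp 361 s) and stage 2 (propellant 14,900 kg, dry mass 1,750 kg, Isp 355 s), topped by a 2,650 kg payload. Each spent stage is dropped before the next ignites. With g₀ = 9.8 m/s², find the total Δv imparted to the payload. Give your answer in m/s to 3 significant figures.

Δv ≈ 10400 m/s

Ignition mass of stage 1 = 124,000+16,500 + 14,900+1,750 + 2,650 = 159,800 kg.
Stage 1: m₀ = 159,800 kg, m_f = 159,800 − 124,000 = 35,800 kg; Δv = 361×9.8×ln(4.464) = 3537.8×1.4960 ≈ 5292 m/s.
Stage 2: m₀ = 19,300 kg, m_f = 19,300 − 14,900 = 4,400 kg; Δv = 355×9.8×ln(4.386) = 3479.0×1.4785 ≈ 5144 m/s.
Total Δv = 5292 + 5144 = 10436 m/s.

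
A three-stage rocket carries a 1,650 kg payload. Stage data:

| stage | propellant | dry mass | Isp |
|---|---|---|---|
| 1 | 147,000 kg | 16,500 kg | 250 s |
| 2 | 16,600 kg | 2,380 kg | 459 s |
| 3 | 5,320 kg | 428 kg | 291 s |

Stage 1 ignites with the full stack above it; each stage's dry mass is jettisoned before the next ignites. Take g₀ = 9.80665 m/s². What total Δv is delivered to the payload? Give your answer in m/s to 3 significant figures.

Ignition mass of stage 1 = 147,000+16,500 + 16,600+2,380 + 5,320+428 + 1,650 = 189,878 kg.
Stage 1: m₀ = 189,878 kg, m_f = 189,878 − 147,000 = 42,878 kg; Δv = 250×9.80665×ln(4.428) = 2451.7×1.4880 ≈ 3648 m/s.
Stage 2: m₀ = 26,378 kg, m_f = 26,378 − 16,600 = 9,778 kg; Δv = 459×9.80665×ln(2.698) = 4501.3×0.9924 ≈ 4467 m/s.
Stage 3: m₀ = 7,398 kg, m_f = 7,398 − 5,320 = 2,078 kg; Δv = 291×9.80665×ln(3.56) = 2853.7×1.2698 ≈ 3624 m/s.
Total Δv = 3648 + 4467 + 3624 = 11739 m/s.

Δv ≈ 11700 m/s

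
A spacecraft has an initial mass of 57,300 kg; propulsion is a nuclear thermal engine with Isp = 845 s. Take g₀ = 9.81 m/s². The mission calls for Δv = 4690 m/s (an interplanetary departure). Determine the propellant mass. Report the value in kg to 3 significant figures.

propellant mass ≈ 24800 kg

v_e = Isp · g₀ = 845 × 9.81 = 8289.5 m/s.
m₀/m_f = exp(Δv / v_e) = exp(4690 / 8289.5) = exp(0.5658) = 1.7608.
m_f = 57,300 / 1.7608 = 32,542 kg, so propellant = m₀ − m_f = 57,300 − 32,542 = 24,758 kg.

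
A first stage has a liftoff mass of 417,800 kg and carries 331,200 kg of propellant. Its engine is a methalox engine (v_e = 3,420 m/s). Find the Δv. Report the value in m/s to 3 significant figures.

m_f = m₀ − m_prop = 417,800 − 331,200 = 86,600 kg.
Rocket equation: Δv = v_e · ln(m₀/m_f) = 3420.0 × ln(4.824) = 3420.0 × 1.5737 ≈ 5382.1 m/s.

Δv ≈ 5380 m/s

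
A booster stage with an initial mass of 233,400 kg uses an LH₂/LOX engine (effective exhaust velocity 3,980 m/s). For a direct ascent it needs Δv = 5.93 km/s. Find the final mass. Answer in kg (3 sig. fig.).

final mass ≈ 52600 kg

By the Tsiolkovsky rocket equation, m₀/m_f = exp(Δv / v_e) = exp(5930 / 3980.0) = exp(1.4899) = 4.4369.
m_f = m₀ / 4.4369 = 233,400 / 4.4369 = 52,604.3 kg.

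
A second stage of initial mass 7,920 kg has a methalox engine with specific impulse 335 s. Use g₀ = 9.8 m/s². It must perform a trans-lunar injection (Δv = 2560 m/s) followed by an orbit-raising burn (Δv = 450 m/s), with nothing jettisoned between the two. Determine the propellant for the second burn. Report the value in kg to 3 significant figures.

propellant for the second burn ≈ 465 kg

v_e = Isp · g₀ = 335 × 9.8 = 3283.0 m/s.
After the first burn: m = 7920 × exp(−2560/3283.0) = 7920 × 0.45851 = 3,631.4 kg.
After the second burn: m = 3,631.4 × exp(−450/3283.0) = 3,631.4 × 0.87191 = 3,166.25 kg.
Second-burn propellant = 3,631.4 − 3,166.25 = 465.15 kg.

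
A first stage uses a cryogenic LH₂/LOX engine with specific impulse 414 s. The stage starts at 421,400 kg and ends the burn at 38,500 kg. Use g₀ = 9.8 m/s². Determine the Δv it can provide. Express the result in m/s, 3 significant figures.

Δv ≈ 9710 m/s

v_e = Isp · g₀ = 414 × 9.8 = 4057.2 m/s.
Δv = v_e · ln(m₀/m_f) = 4057.2 × ln(10.95) = 4057.2 × 2.3929 ≈ 9708.6 m/s.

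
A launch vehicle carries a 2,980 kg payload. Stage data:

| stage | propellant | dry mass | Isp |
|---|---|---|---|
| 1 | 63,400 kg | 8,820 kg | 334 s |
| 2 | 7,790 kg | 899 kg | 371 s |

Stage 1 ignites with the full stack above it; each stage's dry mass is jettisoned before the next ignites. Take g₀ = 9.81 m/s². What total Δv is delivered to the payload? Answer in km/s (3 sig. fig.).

Δv ≈ 8.63 km/s

Ignition mass of stage 1 = 63,400+8,820 + 7,790+899 + 2,980 = 83,889 kg.
Stage 1: m₀ = 83,889 kg, m_f = 83,889 − 63,400 = 20,489 kg; Δv = 334×9.81×ln(4.094) = 3276.5×1.4096 ≈ 4619 m/s.
Stage 2: m₀ = 11,669 kg, m_f = 11,669 − 7,790 = 3,879 kg; Δv = 371×9.81×ln(3.008) = 3639.5×1.1014 ≈ 4008 m/s.
Total Δv = 4619 + 4008 = 8627 m/s.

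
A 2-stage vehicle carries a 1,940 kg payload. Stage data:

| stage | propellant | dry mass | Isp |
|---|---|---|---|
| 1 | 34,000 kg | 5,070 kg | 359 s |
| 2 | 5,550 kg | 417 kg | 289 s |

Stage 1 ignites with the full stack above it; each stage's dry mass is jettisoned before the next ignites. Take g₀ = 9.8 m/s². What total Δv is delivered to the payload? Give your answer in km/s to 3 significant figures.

Δv ≈ 7.95 km/s

Ignition mass of stage 1 = 34,000+5,070 + 5,550+417 + 1,940 = 46,977 kg.
Stage 1: m₀ = 46,977 kg, m_f = 46,977 − 34,000 = 12,977 kg; Δv = 359×9.8×ln(3.62) = 3518.2×1.2865 ≈ 4526 m/s.
Stage 2: m₀ = 7,907 kg, m_f = 7,907 − 5,550 = 2,357 kg; Δv = 289×9.8×ln(3.355) = 2832.2×1.2104 ≈ 3428 m/s.
Total Δv = 4526 + 3428 = 7954 m/s.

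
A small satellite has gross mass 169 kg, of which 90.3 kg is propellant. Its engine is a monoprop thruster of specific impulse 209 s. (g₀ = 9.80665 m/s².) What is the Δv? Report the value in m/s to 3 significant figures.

Δv ≈ 1570 m/s

v_e = Isp · g₀ = 209 × 9.80665 = 2049.6 m/s.
m_f = m₀ − m_prop = 169 − 90.3 = 78.7 kg.
By the Tsiolkovsky rocket equation, Δv = v_e · ln(m₀/m_f) = 2049.6 × ln(2.147) = 2049.6 × 0.7643 ≈ 1566.4 m/s.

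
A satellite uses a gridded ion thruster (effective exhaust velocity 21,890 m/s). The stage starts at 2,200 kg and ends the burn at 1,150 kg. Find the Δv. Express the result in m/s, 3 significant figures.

Using Δv = v_e ln(m₀/m_f): Δv = v_e · ln(m₀/m_f) = 21890.0 × ln(1.913) = 21890.0 × 0.6487 ≈ 14199.9 m/s.

Δv ≈ 14200 m/s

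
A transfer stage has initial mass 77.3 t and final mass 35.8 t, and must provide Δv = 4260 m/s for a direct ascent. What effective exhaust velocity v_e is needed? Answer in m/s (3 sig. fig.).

ln(m₀/m_f) = ln(77300/35800) = ln(2.159) = 0.7697.
v_e = Δv / ln(m₀/m_f) = 4260 / 0.7697 = 5534.3 m/s.

v_e ≈ 5530 m/s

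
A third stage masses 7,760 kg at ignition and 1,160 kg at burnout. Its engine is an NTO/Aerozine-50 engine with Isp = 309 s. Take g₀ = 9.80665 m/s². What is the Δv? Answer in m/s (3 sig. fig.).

Δv ≈ 5760 m/s

v_e = Isp · g₀ = 309 × 9.80665 = 3030.3 m/s.
From the ideal rocket equation, Δv = v_e · ln(m₀/m_f) = 3030.3 × ln(6.69) = 3030.3 × 1.9006 ≈ 5759.2 m/s.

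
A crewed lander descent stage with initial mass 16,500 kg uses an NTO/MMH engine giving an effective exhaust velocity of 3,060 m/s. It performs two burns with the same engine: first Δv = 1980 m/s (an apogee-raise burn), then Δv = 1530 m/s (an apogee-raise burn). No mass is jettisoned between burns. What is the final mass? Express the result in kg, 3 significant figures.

After the first burn: m = 16500 × exp(−1980/3060.0) = 16500 × 0.52358 = 8,639.07 kg.
After the second burn: m = 8,639.07 × exp(−1530/3060.0) = 8,639.07 × 0.60653 = 5,239.86 kg.

final mass ≈ 5240 kg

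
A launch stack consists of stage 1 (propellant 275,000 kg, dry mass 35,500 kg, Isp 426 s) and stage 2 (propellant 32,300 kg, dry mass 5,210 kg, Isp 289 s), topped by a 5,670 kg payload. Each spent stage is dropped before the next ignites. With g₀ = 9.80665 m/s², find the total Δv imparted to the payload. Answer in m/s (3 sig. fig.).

Δv ≈ 10200 m/s

Ignition mass of stage 1 = 275,000+35,500 + 32,300+5,210 + 5,670 = 353,680 kg.
Stage 1: m₀ = 353,680 kg, m_f = 353,680 − 275,000 = 78,680 kg; Δv = 426×9.80665×ln(4.495) = 4177.6×1.5030 ≈ 6279 m/s.
Stage 2: m₀ = 43,180 kg, m_f = 43,180 − 32,300 = 10,880 kg; Δv = 289×9.80665×ln(3.969) = 2834.1×1.3785 ≈ 3907 m/s.
Total Δv = 6279 + 3907 = 10186 m/s.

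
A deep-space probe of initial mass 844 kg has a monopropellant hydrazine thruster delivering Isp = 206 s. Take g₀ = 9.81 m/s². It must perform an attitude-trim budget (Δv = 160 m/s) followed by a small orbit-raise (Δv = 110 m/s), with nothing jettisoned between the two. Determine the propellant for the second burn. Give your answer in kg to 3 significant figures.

propellant for the second burn ≈ 41.3 kg

v_e = Isp · g₀ = 206 × 9.81 = 2020.9 m/s.
After the first burn: m = 844 × exp(−160/2020.9) = 844 × 0.92388 = 779.755 kg.
After the second burn: m = 779.755 × exp(−110/2020.9) = 779.755 × 0.94702 = 738.444 kg.
Second-burn propellant = 779.755 − 738.444 = 41.311 kg.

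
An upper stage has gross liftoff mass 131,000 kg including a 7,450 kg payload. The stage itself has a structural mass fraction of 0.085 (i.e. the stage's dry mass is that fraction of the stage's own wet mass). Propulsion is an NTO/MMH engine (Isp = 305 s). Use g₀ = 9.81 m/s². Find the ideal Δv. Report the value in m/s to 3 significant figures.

Stage wet mass = m₀ − payload = 131,000 − 7,450 = 123,550 kg.
Stage dry mass = ε × stage wet mass = 0.085 × 123,550 = 10,501.8 kg.
Burnout mass m_f = stage dry + payload = 10,501.8 + 7,450 = 17,951.8 kg.
v_e = Isp · g₀ = 305 × 9.81 = 2992.1 m/s.
Δv = v_e · ln(131,000/17,951.8) = 2992.1 × ln(7.297) = 2992.1 × 1.9875 ≈ 5947 m/s.

Δv ≈ 5950 m/s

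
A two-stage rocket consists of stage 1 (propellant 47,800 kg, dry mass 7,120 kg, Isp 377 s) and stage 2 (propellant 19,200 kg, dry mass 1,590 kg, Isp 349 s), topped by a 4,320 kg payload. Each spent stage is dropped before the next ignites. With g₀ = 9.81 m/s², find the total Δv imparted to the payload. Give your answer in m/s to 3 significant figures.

Ignition mass of stage 1 = 47,800+7,120 + 19,200+1,590 + 4,320 = 80,030 kg.
Stage 1: m₀ = 80,030 kg, m_f = 80,030 − 47,800 = 32,230 kg; Δv = 377×9.81×ln(2.483) = 3698.4×0.9095 ≈ 3364 m/s.
Stage 2: m₀ = 25,110 kg, m_f = 25,110 − 19,200 = 5,910 kg; Δv = 349×9.81×ln(4.249) = 3423.7×1.4466 ≈ 4953 m/s.
Total Δv = 3364 + 4953 = 8317 m/s.

Δv ≈ 8320 m/s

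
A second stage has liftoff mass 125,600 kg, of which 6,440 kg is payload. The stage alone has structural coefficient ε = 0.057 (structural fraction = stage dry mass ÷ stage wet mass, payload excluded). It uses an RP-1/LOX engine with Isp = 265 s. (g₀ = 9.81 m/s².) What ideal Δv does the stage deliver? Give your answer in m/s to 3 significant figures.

Δv ≈ 5850 m/s

Stage wet mass = m₀ − payload = 125,600 − 6,440 = 119,160 kg.
Stage dry mass = ε × stage wet mass = 0.057 × 119,160 = 6,792.12 kg.
Burnout mass m_f = stage dry + payload = 6,792.12 + 6,440 = 13,232.12 kg.
v_e = Isp · g₀ = 265 × 9.81 = 2599.7 m/s.
Rocket equation: Δv = v_e · ln(125,600/13,232.12) = 2599.7 × ln(9.492) = 2599.7 × 2.2505 ≈ 5850 m/s.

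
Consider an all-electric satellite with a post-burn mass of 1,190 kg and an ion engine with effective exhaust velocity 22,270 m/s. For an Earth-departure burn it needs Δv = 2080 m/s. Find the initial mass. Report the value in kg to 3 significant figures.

initial mass ≈ 1310 kg

m₀/m_f = exp(Δv / v_e) = exp(2080 / 22270.0) = exp(0.0934) = 1.0979.
m₀ = m_f × 1.0979 = 1,190 × 1.0979 = 1,306.5 kg.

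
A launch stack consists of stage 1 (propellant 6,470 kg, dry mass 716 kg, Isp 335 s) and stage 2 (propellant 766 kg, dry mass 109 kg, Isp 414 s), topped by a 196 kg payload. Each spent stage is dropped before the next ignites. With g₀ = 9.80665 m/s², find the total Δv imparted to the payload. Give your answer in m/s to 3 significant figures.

Δv ≈ 10100 m/s

Ignition mass of stage 1 = 6,470+716 + 766+109 + 196 = 8,257 kg.
Stage 1: m₀ = 8,257 kg, m_f = 8,257 − 6,470 = 1,787 kg; Δv = 335×9.80665×ln(4.621) = 3285.2×1.5305 ≈ 5028 m/s.
Stage 2: m₀ = 1,071 kg, m_f = 1,071 − 766 = 305 kg; Δv = 414×9.80665×ln(3.511) = 4060.0×1.2560 ≈ 5099 m/s.
Total Δv = 5028 + 5099 = 10127 m/s.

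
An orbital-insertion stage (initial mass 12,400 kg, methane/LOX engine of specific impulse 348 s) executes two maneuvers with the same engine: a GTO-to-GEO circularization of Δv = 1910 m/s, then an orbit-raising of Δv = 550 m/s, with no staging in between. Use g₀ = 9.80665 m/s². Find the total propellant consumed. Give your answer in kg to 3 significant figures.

v_e = Isp · g₀ = 348 × 9.80665 = 3412.7 m/s.
After the first burn: m = 12400 × exp(−1910/3412.7) = 12400 × 0.57140 = 7,085.36 kg.
After the second burn: m = 7,085.36 × exp(−550/3412.7) = 7,085.36 × 0.85115 = 6,030.7 kg.
Total propellant = m₀ − m_final = 12400 − 6,030.7 = 6,369.3 kg.

total propellant consumed ≈ 6370 kg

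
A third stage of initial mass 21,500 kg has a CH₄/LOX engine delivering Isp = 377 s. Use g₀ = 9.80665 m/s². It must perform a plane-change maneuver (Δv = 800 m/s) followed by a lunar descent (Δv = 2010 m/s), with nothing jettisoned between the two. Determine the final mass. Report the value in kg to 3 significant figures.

final mass ≈ 10100 kg

v_e = Isp · g₀ = 377 × 9.80665 = 3697.1 m/s.
After the first burn: m = 21500 × exp(−800/3697.1) = 21500 × 0.80542 = 17,316.5 kg.
After the second burn: m = 17,316.5 × exp(−2010/3697.1) = 17,316.5 × 0.58061 = 10,054.1 kg.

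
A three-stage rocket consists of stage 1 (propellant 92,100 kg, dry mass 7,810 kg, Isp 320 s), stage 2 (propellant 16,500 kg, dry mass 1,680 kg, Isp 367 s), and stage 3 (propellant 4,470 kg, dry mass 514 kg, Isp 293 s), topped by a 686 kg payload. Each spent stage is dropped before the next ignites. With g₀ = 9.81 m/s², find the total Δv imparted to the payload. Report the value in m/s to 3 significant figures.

Ignition mass of stage 1 = 92,100+7,810 + 16,500+1,680 + 4,470+514 + 686 = 123,760 kg.
Stage 1: m₀ = 123,760 kg, m_f = 123,760 − 92,100 = 31,660 kg; Δv = 320×9.81×ln(3.909) = 3139.2×1.3633 ≈ 4280 m/s.
Stage 2: m₀ = 23,850 kg, m_f = 23,850 − 16,500 = 7,350 kg; Δv = 367×9.81×ln(3.245) = 3600.3×1.1771 ≈ 4238 m/s.
Stage 3: m₀ = 5,670 kg, m_f = 5,670 − 4,470 = 1,200 kg; Δv = 293×9.81×ln(4.725) = 2874.3×1.5529 ≈ 4463 m/s.
Total Δv = 4280 + 4238 + 4463 = 12981 m/s.

Δv ≈ 13000 m/s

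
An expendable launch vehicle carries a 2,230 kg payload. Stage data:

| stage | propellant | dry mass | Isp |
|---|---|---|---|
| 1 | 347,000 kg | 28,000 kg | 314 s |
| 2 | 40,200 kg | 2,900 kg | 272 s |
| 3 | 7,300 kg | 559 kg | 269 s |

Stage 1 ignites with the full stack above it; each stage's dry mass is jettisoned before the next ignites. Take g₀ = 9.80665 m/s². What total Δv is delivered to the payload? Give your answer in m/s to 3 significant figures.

Δv ≈ 12300 m/s

Ignition mass of stage 1 = 347,000+28,000 + 40,200+2,900 + 7,300+559 + 2,230 = 428,189 kg.
Stage 1: m₀ = 428,189 kg, m_f = 428,189 − 347,000 = 81,189 kg; Δv = 314×9.80665×ln(5.274) = 3079.3×1.6628 ≈ 5120 m/s.
Stage 2: m₀ = 53,189 kg, m_f = 53,189 − 40,200 = 12,989 kg; Δv = 272×9.80665×ln(4.095) = 2667.4×1.4097 ≈ 3760 m/s.
Stage 3: m₀ = 10,089 kg, m_f = 10,089 − 7,300 = 2,789 kg; Δv = 269×9.80665×ln(3.617) = 2638.0×1.2858 ≈ 3392 m/s.
Total Δv = 5120 + 3760 + 3392 = 12272 m/s.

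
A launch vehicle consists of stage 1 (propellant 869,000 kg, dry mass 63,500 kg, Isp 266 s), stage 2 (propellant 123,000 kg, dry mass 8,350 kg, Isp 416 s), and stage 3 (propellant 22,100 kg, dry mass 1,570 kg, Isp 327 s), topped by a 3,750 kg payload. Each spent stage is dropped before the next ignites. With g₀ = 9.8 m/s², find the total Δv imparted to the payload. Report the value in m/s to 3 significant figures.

Δv ≈ 15500 m/s

Ignition mass of stage 1 = 869,000+63,500 + 123,000+8,350 + 22,100+1,570 + 3,750 = 1,091,270 kg.
Stage 1: m₀ = 1,091,270 kg, m_f = 1,091,270 − 869,000 = 222,270 kg; Δv = 266×9.8×ln(4.91) = 2606.8×1.5912 ≈ 4148 m/s.
Stage 2: m₀ = 158,770 kg, m_f = 158,770 − 123,000 = 35,770 kg; Δv = 416×9.8×ln(4.439) = 4076.8×1.4903 ≈ 6076 m/s.
Stage 3: m₀ = 27,420 kg, m_f = 27,420 − 22,100 = 5,320 kg; Δv = 327×9.8×ln(5.154) = 3204.6×1.6398 ≈ 5255 m/s.
Total Δv = 4148 + 6076 + 5255 = 15479 m/s.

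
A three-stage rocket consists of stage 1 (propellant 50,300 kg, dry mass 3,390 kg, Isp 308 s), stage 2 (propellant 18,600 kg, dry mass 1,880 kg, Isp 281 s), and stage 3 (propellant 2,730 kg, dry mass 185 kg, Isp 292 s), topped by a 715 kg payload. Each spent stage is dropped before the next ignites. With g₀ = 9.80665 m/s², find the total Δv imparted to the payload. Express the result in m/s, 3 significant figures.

Δv ≈ 11200 m/s

Ignition mass of stage 1 = 50,300+3,390 + 18,600+1,880 + 2,730+185 + 715 = 77,800 kg.
Stage 1: m₀ = 77,800 kg, m_f = 77,800 − 50,300 = 27,500 kg; Δv = 308×9.80665×ln(2.829) = 3020.4×1.0400 ≈ 3141 m/s.
Stage 2: m₀ = 24,110 kg, m_f = 24,110 − 18,600 = 5,510 kg; Δv = 281×9.80665×ln(4.376) = 2755.7×1.4761 ≈ 4068 m/s.
Stage 3: m₀ = 3,630 kg, m_f = 3,630 − 2,730 = 900 kg; Δv = 292×9.80665×ln(4.033) = 2863.5×1.3946 ≈ 3993 m/s.
Total Δv = 3141 + 4068 + 3993 = 11202 m/s.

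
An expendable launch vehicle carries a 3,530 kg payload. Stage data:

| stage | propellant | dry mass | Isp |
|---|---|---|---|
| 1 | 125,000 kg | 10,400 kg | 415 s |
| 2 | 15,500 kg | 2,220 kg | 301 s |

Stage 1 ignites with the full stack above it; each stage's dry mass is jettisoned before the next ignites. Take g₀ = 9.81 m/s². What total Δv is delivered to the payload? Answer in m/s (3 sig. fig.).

Δv ≈ 10400 m/s

Ignition mass of stage 1 = 125,000+10,400 + 15,500+2,220 + 3,530 = 156,650 kg.
Stage 1: m₀ = 156,650 kg, m_f = 156,650 − 125,000 = 31,650 kg; Δv = 415×9.81×ln(4.949) = 4071.2×1.5993 ≈ 6511 m/s.
Stage 2: m₀ = 21,250 kg, m_f = 21,250 − 15,500 = 5,750 kg; Δv = 301×9.81×ln(3.696) = 2952.8×1.3072 ≈ 3860 m/s.
Total Δv = 6511 + 3860 = 10371 m/s.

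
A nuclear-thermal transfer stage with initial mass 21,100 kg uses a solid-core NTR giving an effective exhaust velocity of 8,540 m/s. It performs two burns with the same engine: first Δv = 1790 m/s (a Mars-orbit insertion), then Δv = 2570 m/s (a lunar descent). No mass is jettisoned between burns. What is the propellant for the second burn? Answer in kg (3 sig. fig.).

propellant for the second burn ≈ 4450 kg

After the first burn: m = 21100 × exp(−1790/8540.0) = 21100 × 0.81091 = 17,110.2 kg.
After the second burn: m = 17,110.2 × exp(−2570/8540.0) = 17,110.2 × 0.74012 = 12,663.6 kg.
Second-burn propellant = 17,110.2 − 12,663.6 = 4,446.6 kg.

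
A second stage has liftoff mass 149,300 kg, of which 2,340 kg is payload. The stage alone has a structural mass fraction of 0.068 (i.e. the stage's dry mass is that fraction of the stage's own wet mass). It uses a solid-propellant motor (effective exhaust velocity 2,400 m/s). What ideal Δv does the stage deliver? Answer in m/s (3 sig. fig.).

Stage wet mass = m₀ − payload = 149,300 − 2,340 = 146,960 kg.
Stage dry mass = ε × stage wet mass = 0.068 × 146,960 = 9,993.28 kg.
Burnout mass m_f = stage dry + payload = 9,993.28 + 2,340 = 12,333.28 kg.
Using Δv = v_e ln(m₀/m_f): Δv = v_e · ln(149,300/12,333.28) = 2400.0 × ln(12.11) = 2400.0 × 2.4937 ≈ 5985 m/s.

Δv ≈ 5980 m/s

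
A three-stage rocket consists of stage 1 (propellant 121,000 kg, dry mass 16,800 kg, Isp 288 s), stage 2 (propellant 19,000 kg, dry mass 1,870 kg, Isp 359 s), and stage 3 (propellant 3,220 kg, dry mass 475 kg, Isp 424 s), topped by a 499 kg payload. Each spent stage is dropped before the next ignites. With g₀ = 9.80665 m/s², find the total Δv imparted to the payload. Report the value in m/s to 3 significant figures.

Ignition mass of stage 1 = 121,000+16,800 + 19,000+1,870 + 3,220+475 + 499 = 162,864 kg.
Stage 1: m₀ = 162,864 kg, m_f = 162,864 − 121,000 = 41,864 kg; Δv = 288×9.80665×ln(3.89) = 2824.3×1.3585 ≈ 3837 m/s.
Stage 2: m₀ = 25,064 kg, m_f = 25,064 − 19,000 = 6,064 kg; Δv = 359×9.80665×ln(4.133) = 3520.6×1.4191 ≈ 4996 m/s.
Stage 3: m₀ = 4,194 kg, m_f = 4,194 − 3,220 = 974 kg; Δv = 424×9.80665×ln(4.306) = 4158.0×1.4600 ≈ 6071 m/s.
Total Δv = 3837 + 4996 + 6071 = 14904 m/s.

Δv ≈ 14900 m/s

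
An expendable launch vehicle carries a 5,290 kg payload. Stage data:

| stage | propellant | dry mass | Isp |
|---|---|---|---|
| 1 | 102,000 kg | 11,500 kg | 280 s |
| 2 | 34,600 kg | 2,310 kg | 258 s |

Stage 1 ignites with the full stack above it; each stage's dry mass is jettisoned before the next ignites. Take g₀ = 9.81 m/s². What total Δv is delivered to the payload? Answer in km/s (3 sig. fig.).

Δv ≈ 7.26 km/s

Ignition mass of stage 1 = 102,000+11,500 + 34,600+2,310 + 5,290 = 155,700 kg.
Stage 1: m₀ = 155,700 kg, m_f = 155,700 − 102,000 = 53,700 kg; Δv = 280×9.81×ln(2.899) = 2746.8×1.0645 ≈ 2924 m/s.
Stage 2: m₀ = 42,200 kg, m_f = 42,200 − 34,600 = 7,600 kg; Δv = 258×9.81×ln(5.553) = 2531.0×1.7143 ≈ 4339 m/s.
Total Δv = 2924 + 4339 = 7263 m/s.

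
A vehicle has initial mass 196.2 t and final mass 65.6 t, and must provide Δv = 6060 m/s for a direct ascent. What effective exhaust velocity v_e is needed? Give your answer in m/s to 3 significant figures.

v_e ≈ 5530 m/s

ln(m₀/m_f) = ln(196200/65600) = ln(2.991) = 1.0956.
v_e = Δv / ln(m₀/m_f) = 6060 / 1.0956 = 5531.4 m/s.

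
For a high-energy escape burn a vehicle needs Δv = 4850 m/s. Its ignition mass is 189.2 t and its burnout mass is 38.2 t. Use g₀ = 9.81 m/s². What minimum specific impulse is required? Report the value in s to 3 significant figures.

Isp ≈ 309 s

ln(m₀/m_f) = ln(189200/38200) = ln(4.953) = 1.6000.
Rocket equation: v_e = Δv / ln(m₀/m_f) = 4850 / 1.6000 = 3031.3 m/s.
Isp = v_e / g₀ = 3031.3 / 9.81 = 309.0 s.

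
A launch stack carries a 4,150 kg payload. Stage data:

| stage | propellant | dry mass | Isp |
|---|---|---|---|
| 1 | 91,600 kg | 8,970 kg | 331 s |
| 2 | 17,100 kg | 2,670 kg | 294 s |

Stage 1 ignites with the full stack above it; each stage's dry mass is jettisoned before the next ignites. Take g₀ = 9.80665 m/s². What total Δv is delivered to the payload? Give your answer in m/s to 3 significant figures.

Ignition mass of stage 1 = 91,600+8,970 + 17,100+2,670 + 4,150 = 124,490 kg.
Stage 1: m₀ = 124,490 kg, m_f = 124,490 − 91,600 = 32,890 kg; Δv = 331×9.80665×ln(3.785) = 3246.0×1.3311 ≈ 4321 m/s.
Stage 2: m₀ = 23,920 kg, m_f = 23,920 − 17,100 = 6,820 kg; Δv = 294×9.80665×ln(3.507) = 2883.2×1.2549 ≈ 3618 m/s.
Total Δv = 4321 + 3618 = 7939 m/s.

Δv ≈ 7940 m/s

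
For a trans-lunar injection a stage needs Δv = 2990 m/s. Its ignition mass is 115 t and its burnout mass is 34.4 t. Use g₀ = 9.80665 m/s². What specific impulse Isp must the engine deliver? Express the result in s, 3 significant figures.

ln(m₀/m_f) = ln(115000/34400) = ln(3.343) = 1.2069.
Rocket equation: v_e = Δv / ln(m₀/m_f) = 2990 / 1.2069 = 2477.5 m/s.
Isp = v_e / g₀ = 2477.5 / 9.80665 = 252.6 s.

Isp ≈ 253 s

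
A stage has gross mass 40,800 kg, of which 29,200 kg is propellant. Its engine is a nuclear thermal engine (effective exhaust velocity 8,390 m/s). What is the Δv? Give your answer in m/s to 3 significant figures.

Δv ≈ 10600 m/s

m_f = m₀ − m_prop = 40,800 − 29,200 = 11,600 kg.
Δv = v_e · ln(m₀/m_f) = 8390.0 × ln(3.517) = 8390.0 × 1.2577 ≈ 10551.9 m/s.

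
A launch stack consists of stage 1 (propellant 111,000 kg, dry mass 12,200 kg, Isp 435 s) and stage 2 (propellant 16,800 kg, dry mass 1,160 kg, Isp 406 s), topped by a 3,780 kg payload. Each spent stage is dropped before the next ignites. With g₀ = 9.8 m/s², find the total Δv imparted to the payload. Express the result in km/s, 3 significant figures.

Ignition mass of stage 1 = 111,000+12,200 + 16,800+1,160 + 3,780 = 144,940 kg.
Stage 1: m₀ = 144,940 kg, m_f = 144,940 − 111,000 = 33,940 kg; Δv = 435×9.8×ln(4.27) = 4263.0×1.4517 ≈ 6189 m/s.
Stage 2: m₀ = 21,740 kg, m_f = 21,740 − 16,800 = 4,940 kg; Δv = 406×9.8×ln(4.401) = 3978.8×1.4818 ≈ 5896 m/s.
Total Δv = 6189 + 5896 = 12085 m/s.

Δv ≈ 12.1 km/s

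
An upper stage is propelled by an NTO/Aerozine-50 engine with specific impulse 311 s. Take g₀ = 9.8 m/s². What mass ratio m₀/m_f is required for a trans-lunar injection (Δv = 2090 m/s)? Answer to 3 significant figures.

mass ratio ≈ 1.99

v_e = Isp · g₀ = 311 × 9.8 = 3047.8 m/s.
Rocket equation: m₀/m_f = exp(Δv / v_e) = exp(2090 / 3047.8) = exp(0.6857) = 1.9852.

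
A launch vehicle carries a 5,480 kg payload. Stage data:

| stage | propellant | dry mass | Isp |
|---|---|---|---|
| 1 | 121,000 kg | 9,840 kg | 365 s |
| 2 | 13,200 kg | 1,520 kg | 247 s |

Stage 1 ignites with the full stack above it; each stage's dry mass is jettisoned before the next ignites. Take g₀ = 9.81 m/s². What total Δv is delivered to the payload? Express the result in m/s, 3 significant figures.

Ignition mass of stage 1 = 121,000+9,840 + 13,200+1,520 + 5,480 = 151,040 kg.
Stage 1: m₀ = 151,040 kg, m_f = 151,040 − 121,000 = 30,040 kg; Δv = 365×9.81×ln(5.028) = 3580.7×1.6150 ≈ 5783 m/s.
Stage 2: m₀ = 20,200 kg, m_f = 20,200 − 13,200 = 7,000 kg; Δv = 247×9.81×ln(2.886) = 2423.1×1.0598 ≈ 2568 m/s.
Total Δv = 5783 + 2568 = 8351 m/s.

Δv ≈ 8350 m/s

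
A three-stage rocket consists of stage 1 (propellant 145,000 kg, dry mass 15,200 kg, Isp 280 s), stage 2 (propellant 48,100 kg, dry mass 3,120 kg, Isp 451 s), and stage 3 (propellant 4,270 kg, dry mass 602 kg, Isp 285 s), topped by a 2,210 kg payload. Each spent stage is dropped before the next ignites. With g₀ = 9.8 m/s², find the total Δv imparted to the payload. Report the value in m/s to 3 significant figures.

Ignition mass of stage 1 = 145,000+15,200 + 48,100+3,120 + 4,270+602 + 2,210 = 218,502 kg.
Stage 1: m₀ = 218,502 kg, m_f = 218,502 − 145,000 = 73,502 kg; Δv = 280×9.8×ln(2.973) = 2744.0×1.0895 ≈ 2990 m/s.
Stage 2: m₀ = 58,302 kg, m_f = 58,302 − 48,100 = 10,202 kg; Δv = 451×9.8×ln(5.715) = 4419.8×1.7431 ≈ 7704 m/s.
Stage 3: m₀ = 7,082 kg, m_f = 7,082 − 4,270 = 2,812 kg; Δv = 285×9.8×ln(2.518) = 2793.0×0.9237 ≈ 2580 m/s.
Total Δv = 2990 + 7704 + 2580 = 13274 m/s.

Δv ≈ 13300 m/s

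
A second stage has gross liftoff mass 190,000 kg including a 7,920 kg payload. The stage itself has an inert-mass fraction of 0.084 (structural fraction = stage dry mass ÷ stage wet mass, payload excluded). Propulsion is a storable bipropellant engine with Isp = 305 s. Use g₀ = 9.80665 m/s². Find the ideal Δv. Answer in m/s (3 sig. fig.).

Δv ≈ 6290 m/s

Stage wet mass = m₀ − payload = 190,000 − 7,920 = 182,080 kg.
Stage dry mass = ε × stage wet mass = 0.084 × 182,080 = 15,294.7 kg.
Burnout mass m_f = stage dry + payload = 15,294.7 + 7,920 = 23,214.7 kg.
v_e = Isp · g₀ = 305 × 9.80665 = 2991.0 m/s.
Δv = v_e · ln(190,000/23,214.7) = 2991.0 × ln(8.184) = 2991.0 × 2.1022 ≈ 6288 m/s.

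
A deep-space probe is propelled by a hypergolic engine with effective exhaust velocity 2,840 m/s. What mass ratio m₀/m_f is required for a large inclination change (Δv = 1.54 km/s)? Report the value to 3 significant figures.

mass ratio ≈ 1.72

From the ideal rocket equation, m₀/m_f = exp(Δv / v_e) = exp(1540 / 2840.0) = exp(0.5423) = 1.7199.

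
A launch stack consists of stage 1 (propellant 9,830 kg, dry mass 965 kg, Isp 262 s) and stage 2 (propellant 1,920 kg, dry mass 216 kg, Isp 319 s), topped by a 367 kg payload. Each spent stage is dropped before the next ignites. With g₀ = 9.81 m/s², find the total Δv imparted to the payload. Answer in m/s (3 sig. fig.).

Ignition mass of stage 1 = 9,830+965 + 1,920+216 + 367 = 13,298 kg.
Stage 1: m₀ = 13,298 kg, m_f = 13,298 − 9,830 = 3,468 kg; Δv = 262×9.81×ln(3.834) = 2570.2×1.3440 ≈ 3454 m/s.
Stage 2: m₀ = 2,503 kg, m_f = 2,503 − 1,920 = 583 kg; Δv = 319×9.81×ln(4.293) = 3129.4×1.4571 ≈ 4560 m/s.
Total Δv = 3454 + 4560 = 8014 m/s.

Δv ≈ 8010 m/s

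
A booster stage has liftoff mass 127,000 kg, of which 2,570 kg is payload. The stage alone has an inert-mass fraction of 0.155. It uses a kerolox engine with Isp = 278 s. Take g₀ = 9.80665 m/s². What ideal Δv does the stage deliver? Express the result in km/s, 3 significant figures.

Stage wet mass = m₀ − payload = 127,000 − 2,570 = 124,430 kg.
Stage dry mass = ε × stage wet mass = 0.155 × 124,430 = 19,286.7 kg.
Burnout mass m_f = stage dry + payload = 19,286.7 + 2,570 = 21,856.7 kg.
v_e = Isp · g₀ = 278 × 9.80665 = 2726.2 m/s.
From the ideal rocket equation, Δv = v_e · ln(127,000/21,856.7) = 2726.2 × ln(5.811) = 2726.2 × 1.7597 ≈ 4797 m/s.

Δv ≈ 4.80 km/s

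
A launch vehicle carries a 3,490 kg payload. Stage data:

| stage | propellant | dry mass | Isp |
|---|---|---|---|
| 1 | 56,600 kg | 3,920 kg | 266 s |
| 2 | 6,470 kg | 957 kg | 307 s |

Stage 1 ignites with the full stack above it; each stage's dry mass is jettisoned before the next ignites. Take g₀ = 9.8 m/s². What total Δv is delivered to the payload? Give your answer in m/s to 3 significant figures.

Δv ≈ 6800 m/s

Ignition mass of stage 1 = 56,600+3,920 + 6,470+957 + 3,490 = 71,437 kg.
Stage 1: m₀ = 71,437 kg, m_f = 71,437 − 56,600 = 14,837 kg; Δv = 266×9.8×ln(4.815) = 2606.8×1.5717 ≈ 4097 m/s.
Stage 2: m₀ = 10,917 kg, m_f = 10,917 − 6,470 = 4,447 kg; Δv = 307×9.8×ln(2.455) = 3008.6×0.8981 ≈ 2702 m/s.
Total Δv = 4097 + 2702 = 6799 m/s.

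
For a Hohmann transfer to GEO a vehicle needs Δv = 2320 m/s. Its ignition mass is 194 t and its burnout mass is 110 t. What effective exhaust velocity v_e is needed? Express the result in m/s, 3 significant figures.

v_e ≈ 4090 m/s

ln(m₀/m_f) = ln(194000/110000) = ln(1.764) = 0.5674.
v_e = Δv / ln(m₀/m_f) = 2320 / 0.5674 = 4089.0 m/s.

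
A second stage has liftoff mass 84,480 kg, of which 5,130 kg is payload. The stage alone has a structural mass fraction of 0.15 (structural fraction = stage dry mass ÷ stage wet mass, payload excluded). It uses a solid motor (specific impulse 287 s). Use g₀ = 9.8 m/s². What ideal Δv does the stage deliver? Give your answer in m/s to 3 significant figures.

Δv ≈ 4500 m/s

Stage wet mass = m₀ − payload = 84,480 − 5,130 = 79,350 kg.
Stage dry mass = ε × stage wet mass = 0.15 × 79,350 = 11,902.5 kg.
Burnout mass m_f = stage dry + payload = 11,902.5 + 5,130 = 17,032.5 kg.
v_e = Isp · g₀ = 287 × 9.8 = 2812.6 m/s.
Rocket equation: Δv = v_e · ln(84,480/17,032.5) = 2812.6 × ln(4.96) = 2812.6 × 1.6014 ≈ 4504 m/s.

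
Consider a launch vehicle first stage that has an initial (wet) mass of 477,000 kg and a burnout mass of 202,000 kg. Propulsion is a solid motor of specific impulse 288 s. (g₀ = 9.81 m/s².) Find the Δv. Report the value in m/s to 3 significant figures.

Δv ≈ 2430 m/s

v_e = Isp · g₀ = 288 × 9.81 = 2825.3 m/s.
Rocket equation: Δv = v_e · ln(m₀/m_f) = 2825.3 × ln(2.361) = 2825.3 × 0.8592 ≈ 2427.6 m/s.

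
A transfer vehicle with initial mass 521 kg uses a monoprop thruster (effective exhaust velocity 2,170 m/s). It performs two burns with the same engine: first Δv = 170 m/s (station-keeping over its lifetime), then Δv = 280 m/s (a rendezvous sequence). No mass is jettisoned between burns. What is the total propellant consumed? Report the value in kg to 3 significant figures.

After the first burn: m = 521 × exp(−170/2170.0) = 521 × 0.92465 = 481.743 kg.
After the second burn: m = 481.743 × exp(−280/2170.0) = 481.743 × 0.87895 = 423.428 kg.
Total propellant = m₀ − m_final = 521 − 423.428 = 97.572 kg.

total propellant consumed ≈ 97.6 kg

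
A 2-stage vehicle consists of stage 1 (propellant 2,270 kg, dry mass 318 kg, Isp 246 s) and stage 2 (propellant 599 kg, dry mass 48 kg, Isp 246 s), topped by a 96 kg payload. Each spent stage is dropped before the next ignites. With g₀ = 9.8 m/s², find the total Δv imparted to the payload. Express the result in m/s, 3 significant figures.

Δv ≈ 6710 m/s

Ignition mass of stage 1 = 2,270+318 + 599+48 + 96 = 3,331 kg.
Stage 1: m₀ = 3,331 kg, m_f = 3,331 − 2,270 = 1,061 kg; Δv = 246×9.8×ln(3.139) = 2410.8×1.1441 ≈ 2758 m/s.
Stage 2: m₀ = 743 kg, m_f = 743 − 599 = 144 kg; Δv = 246×9.8×ln(5.16) = 2410.8×1.6409 ≈ 3956 m/s.
Total Δv = 2758 + 3956 = 6714 m/s.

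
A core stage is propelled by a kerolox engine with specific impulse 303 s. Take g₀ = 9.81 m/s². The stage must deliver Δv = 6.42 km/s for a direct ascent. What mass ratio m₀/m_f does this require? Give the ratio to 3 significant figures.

mass ratio ≈ 8.67

v_e = Isp · g₀ = 303 × 9.81 = 2972.4 m/s.
m₀/m_f = exp(Δv / v_e) = exp(6420 / 2972.4) = exp(2.1598) = 8.6698.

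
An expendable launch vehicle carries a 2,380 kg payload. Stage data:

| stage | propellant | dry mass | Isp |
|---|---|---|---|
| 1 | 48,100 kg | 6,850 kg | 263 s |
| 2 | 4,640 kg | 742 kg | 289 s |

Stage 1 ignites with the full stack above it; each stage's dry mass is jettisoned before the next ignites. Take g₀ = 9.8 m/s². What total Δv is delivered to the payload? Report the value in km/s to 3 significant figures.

Δv ≈ 6.33 km/s

Ignition mass of stage 1 = 48,100+6,850 + 4,640+742 + 2,380 = 62,712 kg.
Stage 1: m₀ = 62,712 kg, m_f = 62,712 − 48,100 = 14,612 kg; Δv = 263×9.8×ln(4.292) = 2577.4×1.4567 ≈ 3755 m/s.
Stage 2: m₀ = 7,762 kg, m_f = 7,762 − 4,640 = 3,122 kg; Δv = 289×9.8×ln(2.486) = 2832.2×0.9108 ≈ 2579 m/s.
Total Δv = 3755 + 2579 = 6334 m/s.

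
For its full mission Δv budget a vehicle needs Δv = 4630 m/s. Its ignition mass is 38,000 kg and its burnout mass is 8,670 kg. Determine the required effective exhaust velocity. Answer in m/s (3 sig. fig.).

ln(m₀/m_f) = ln(38000/8670) = ln(4.383) = 1.4777.
v_e = Δv / ln(m₀/m_f) = 4630 / 1.4777 = 3133.2 m/s.

v_e ≈ 3130 m/s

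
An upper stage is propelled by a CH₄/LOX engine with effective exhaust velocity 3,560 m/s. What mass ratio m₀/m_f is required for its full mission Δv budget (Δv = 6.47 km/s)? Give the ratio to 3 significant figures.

m₀/m_f = exp(Δv / v_e) = exp(6470 / 3560.0) = exp(1.8174) = 6.1559.

mass ratio ≈ 6.16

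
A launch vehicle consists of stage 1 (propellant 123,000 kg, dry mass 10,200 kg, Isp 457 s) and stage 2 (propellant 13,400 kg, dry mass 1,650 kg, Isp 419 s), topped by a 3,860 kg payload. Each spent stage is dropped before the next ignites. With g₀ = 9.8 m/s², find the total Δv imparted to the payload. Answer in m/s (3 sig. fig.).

Ignition mass of stage 1 = 123,000+10,200 + 13,400+1,650 + 3,860 = 152,110 kg.
Stage 1: m₀ = 152,110 kg, m_f = 152,110 − 123,000 = 29,110 kg; Δv = 457×9.8×ln(5.225) = 4478.6×1.6535 ≈ 7405 m/s.
Stage 2: m₀ = 18,910 kg, m_f = 18,910 − 13,400 = 5,510 kg; Δv = 419×9.8×ln(3.432) = 4106.2×1.2331 ≈ 5063 m/s.
Total Δv = 7405 + 5063 = 12468 m/s.

Δv ≈ 12500 m/s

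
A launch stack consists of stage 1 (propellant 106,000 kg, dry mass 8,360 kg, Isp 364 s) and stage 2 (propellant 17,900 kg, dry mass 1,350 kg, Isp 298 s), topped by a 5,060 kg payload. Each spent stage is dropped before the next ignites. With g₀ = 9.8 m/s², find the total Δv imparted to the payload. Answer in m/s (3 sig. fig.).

Ignition mass of stage 1 = 106,000+8,360 + 17,900+1,350 + 5,060 = 138,670 kg.
Stage 1: m₀ = 138,670 kg, m_f = 138,670 − 106,000 = 32,670 kg; Δv = 364×9.8×ln(4.245) = 3567.2×1.4456 ≈ 5157 m/s.
Stage 2: m₀ = 24,310 kg, m_f = 24,310 − 17,900 = 6,410 kg; Δv = 298×9.8×ln(3.793) = 2920.4×1.3330 ≈ 3893 m/s.
Total Δv = 5157 + 3893 = 9050 m/s.

Δv ≈ 9050 m/s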